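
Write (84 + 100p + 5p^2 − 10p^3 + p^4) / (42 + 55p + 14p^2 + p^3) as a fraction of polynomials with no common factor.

(84 + 16p − 11p^2 + p^3)/(42 + 13p + p^2)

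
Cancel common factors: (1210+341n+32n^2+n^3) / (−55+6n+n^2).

Apply the Euclidean algorithm:
  n^3+32n^2+341n+1210 = (n+26)(n^2+6n−55) + (240n+2640)
  n^2+6n−55 = ((1/240)n−1/48)(240n+2640) + (0)
Last nonzero remainder: 240n+2640. Dividing through by 240 gives the monic gcd n+11.
Cancel n+11 from numerator and denominator to get the reduced form.

(110+21n+n^2)/(−5+n)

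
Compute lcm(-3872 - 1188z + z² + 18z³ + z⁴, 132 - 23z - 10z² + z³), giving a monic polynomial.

-127776 + 15004z + 12793z² - 608z³ - 218z⁴ + 4z⁵ + z⁶

Repeated division with remainder:
  z⁴ + 18z³ + z² - 1188z - 3872 = (z + 28)(z³ - 10z² - 23z + 132) + (304z² - 676z - 7568)
  z³ - 10z² - 23z + 132 = ((1/304)z - 591/23104)(304z² - 676z - 7568) + (-(88935/5776)z - 88935/1444)
  304z² - 676z - 7568 = (-(1755904/88935)z + 993472/8085)(-(88935/5776)z - 88935/1444) + (0)
Last nonzero remainder: -(88935/5776)z - 88935/1444. Dividing through by -88935/5776 gives the monic gcd z + 4.
Then lcm(f, g) = f·g / gcd(f, g); expanding and making the result monic gives the answer.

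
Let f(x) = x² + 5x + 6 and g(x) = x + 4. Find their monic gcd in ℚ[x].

1

Euclidean algorithm in ℚ[x]:
  x² + 5x + 6 = (x + 1)(x + 4) + (2)
  x + 4 = ((1/2)x + 2)(2) + (0)
The last nonzero remainder is the constant 2, so the polynomials are coprime and gcd = 1.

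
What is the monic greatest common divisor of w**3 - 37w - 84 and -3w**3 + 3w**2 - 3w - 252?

w + 4

Repeated division with remainder:
  w**3 - 37w - 84 = (-1/3)(-3w**3 + 3w**2 - 3w - 252) + (w**2 - 38w - 168)
  -3w**3 + 3w**2 - 3w - 252 = (-3w - 111)(w**2 - 38w - 168) + (-4725w - 18900)
  w**2 - 38w - 168 = (-(1/4725)w + 2/225)(-4725w - 18900) + (0)
Last nonzero remainder: -4725w - 18900. Dividing through by -4725 gives the monic gcd w + 4.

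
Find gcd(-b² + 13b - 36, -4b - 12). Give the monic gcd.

By polynomial division,
  -b² + 13b - 36 = ((1/4)b - 4)(-4b - 12) + (-84)
  -4b - 12 = ((1/21)b + 1/7)(-84) + (0)
The last nonzero remainder is the constant -84, so the polynomials are coprime and gcd = 1.

1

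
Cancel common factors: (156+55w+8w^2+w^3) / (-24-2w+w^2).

(39+4w+w^2)/(-6+w)

Repeated division with remainder:
  w^3+8w^2+55w+156 = (w+10)(w^2-2w-24) + (99w+396)
  w^2-2w-24 = ((1/99)w-2/33)(99w+396) + (0)
Last nonzero remainder: 99w+396. Dividing through by 99 gives the monic gcd w+4.
Cancel w+4 from numerator and denominator to get the reduced form.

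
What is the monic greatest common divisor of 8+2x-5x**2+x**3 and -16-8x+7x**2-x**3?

-4-3x+x**2

Repeated division with remainder:
  x**3-5x**2+2x+8 = (-1)(-x**3+7x**2-8x-16) + (2x**2-6x-8)
  -x**3+7x**2-8x-16 = (-(1/2)x+2)(2x**2-6x-8) + (0)
Last nonzero remainder: 2x**2-6x-8. Dividing through by 2 gives the monic gcd x**2-3x-4.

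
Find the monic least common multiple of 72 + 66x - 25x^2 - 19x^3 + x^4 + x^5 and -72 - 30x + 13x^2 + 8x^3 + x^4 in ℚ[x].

Euclidean algorithm in ℚ[x]:
  x^5 + x^4 - 19x^3 - 25x^2 + 66x + 72 = (x - 7)(x^4 + 8x^3 + 13x^2 - 30x - 72) + (24x^3 + 96x^2 - 72x - 432)
  x^4 + 8x^3 + 13x^2 - 30x - 72 = ((1/24)x + 1/6)(24x^3 + 96x^2 - 72x - 432) + (0)
Last nonzero remainder: 24x^3 + 96x^2 - 72x - 432. Dividing through by 24 gives the monic gcd x^3 + 4x^2 - 3x - 18.
Then lcm(f, g) = f·g / gcd(f, g); expanding and making the result monic gives the answer.

288 + 336x - 34x^2 - 101x^3 - 15x^4 + 5x^5 + x^6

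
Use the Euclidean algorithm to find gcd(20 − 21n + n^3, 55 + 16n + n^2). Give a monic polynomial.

Repeated division with remainder:
  n^3 − 21n + 20 = (n − 16)(n^2 + 16n + 55) + (180n + 900)
  n^2 + 16n + 55 = ((1/180)n + 11/180)(180n + 900) + (0)
Last nonzero remainder: 180n + 900. Dividing through by 180 gives the monic gcd n + 5.

5 + n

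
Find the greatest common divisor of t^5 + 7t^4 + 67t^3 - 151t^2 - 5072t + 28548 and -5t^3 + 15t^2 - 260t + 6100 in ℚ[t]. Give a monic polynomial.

t^2 + 7t + 122

Repeated division with remainder:
  t^5 + 7t^4 + 67t^3 - 151t^2 - 5072t + 28548 = (-(1/5)t^2 - 2t - 9)(-5t^3 + 15t^2 - 260t + 6100) + (684t^2 + 4788t + 83448)
  -5t^3 + 15t^2 - 260t + 6100 = (-(5/684)t + 25/342)(684t^2 + 4788t + 83448) + (0)
Last nonzero remainder: 684t^2 + 4788t + 83448. Dividing through by 684 gives the monic gcd t^2 + 7t + 122.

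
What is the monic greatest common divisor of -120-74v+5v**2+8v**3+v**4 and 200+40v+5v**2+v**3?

By polynomial division,
  v**4+8v**3+5v**2-74v-120 = (v+3)(v**3+5v**2+40v+200) + (-50v**2-394v-720)
  v**3+5v**2+40v+200 = (-(1/50)v+36/625)(-50v**2-394v-720) + ((30184/625)v+30184/125)
  -50v**2-394v-720 = (-(15625/15092)v-11250/3773)((30184/625)v+30184/125) + (0)
Last nonzero remainder: (30184/625)v+30184/125. Dividing through by 30184/625 gives the monic gcd v+5.

5+v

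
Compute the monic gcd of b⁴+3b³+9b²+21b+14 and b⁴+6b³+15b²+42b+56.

b³+2b²+7b+14

Apply the Euclidean algorithm:
  b⁴+3b³+9b²+21b+14 = (b⁴+6b³+15b²+42b+56) + (−3b³−6b²−21b−42)
  b⁴+6b³+15b²+42b+56 = (−(1/3)b−4/3)(−3b³−6b²−21b−42) + (0)
Last nonzero remainder: −3b³−6b²−21b−42. Dividing through by −3 gives the monic gcd b³+2b²+7b+14.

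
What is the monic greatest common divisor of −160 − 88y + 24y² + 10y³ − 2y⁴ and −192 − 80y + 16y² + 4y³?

Apply the Euclidean algorithm:
  −2y⁴ + 10y³ + 24y² − 88y − 160 = (−(1/2)y + 9/2)(4y³ + 16y² − 80y − 192) + (−88y² + 176y + 704)
  4y³ + 16y² − 80y − 192 = (−(1/22)y − 3/11)(−88y² + 176y + 704) + (0)
Last nonzero remainder: −88y² + 176y + 704. Dividing through by −88 gives the monic gcd y² − 2y − 8.

−8 − 2y + y²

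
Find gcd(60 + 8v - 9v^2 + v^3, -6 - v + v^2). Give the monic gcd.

2 + v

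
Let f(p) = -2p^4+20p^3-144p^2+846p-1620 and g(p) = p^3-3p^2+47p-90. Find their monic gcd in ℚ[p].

Repeated division with remainder:
  -2p^4+20p^3-144p^2+846p-1620 = (-2p+14)(p^3-3p^2+47p-90) + (-8p^2+8p-360)
  p^3-3p^2+47p-90 = (-(1/8)p+1/4)(-8p^2+8p-360) + (0)
Last nonzero remainder: -8p^2+8p-360. Dividing through by -8 gives the monic gcd p^2-p+45.

p^2-p+45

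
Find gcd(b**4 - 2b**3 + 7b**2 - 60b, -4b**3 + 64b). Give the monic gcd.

Euclidean algorithm in ℚ[b]:
  b**4 - 2b**3 + 7b**2 - 60b = (-(1/4)b + 1/2)(-4b**3 + 64b) + (23b**2 - 92b)
  -4b**3 + 64b = (-(4/23)b - 16/23)(23b**2 - 92b) + (0)
Last nonzero remainder: 23b**2 - 92b. Dividing through by 23 gives the monic gcd b**2 - 4b.

b**2 - 4b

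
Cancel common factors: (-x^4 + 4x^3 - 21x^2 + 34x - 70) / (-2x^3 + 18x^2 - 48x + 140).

By polynomial division,
  -x^4 + 4x^3 - 21x^2 + 34x - 70 = ((1/2)x + 5/2)(-2x^3 + 18x^2 - 48x + 140) + (-42x^2 + 84x - 420)
  -2x^3 + 18x^2 - 48x + 140 = ((1/21)x - 1/3)(-42x^2 + 84x - 420) + (0)
Last nonzero remainder: -42x^2 + 84x - 420. Dividing through by -42 gives the monic gcd x^2 - 2x + 10.
Cancel x^2 - 2x + 10 from numerator and denominator to get the reduced form.

(x^2 - 2x + 7)/(2x - 14)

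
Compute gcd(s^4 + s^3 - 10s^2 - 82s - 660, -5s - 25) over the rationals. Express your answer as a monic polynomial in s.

Euclidean algorithm in ℚ[s]:
  s^4 + s^3 - 10s^2 - 82s - 660 = (-(1/5)s^3 + (4/5)s^2 - 2s + 132/5)(-5s - 25) + (0)
Last nonzero remainder: -5s - 25. Dividing through by -5 gives the monic gcd s + 5.

s + 5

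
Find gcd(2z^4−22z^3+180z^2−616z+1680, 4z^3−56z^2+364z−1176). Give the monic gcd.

z^2−7z+42

By polynomial division,
  2z^4−22z^3+180z^2−616z+1680 = ((1/2)z+3/2)(4z^3−56z^2+364z−1176) + (82z^2−574z+3444)
  4z^3−56z^2+364z−1176 = ((2/41)z−14/41)(82z^2−574z+3444) + (0)
Last nonzero remainder: 82z^2−574z+3444. Dividing through by 82 gives the monic gcd z^2−7z+42.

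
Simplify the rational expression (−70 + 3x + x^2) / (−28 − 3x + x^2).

Repeated division with remainder:
  x^2 + 3x − 70 = (x^2 − 3x − 28) + (6x − 42)
  x^2 − 3x − 28 = ((1/6)x + 2/3)(6x − 42) + (0)
Last nonzero remainder: 6x − 42. Dividing through by 6 gives the monic gcd x − 7.
Cancel x − 7 from numerator and denominator to get the reduced form.

(10 + x)/(4 + x)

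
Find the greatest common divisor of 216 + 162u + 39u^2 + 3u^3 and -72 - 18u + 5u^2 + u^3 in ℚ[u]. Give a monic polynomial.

18 + 9u + u^2

Euclidean algorithm in ℚ[u]:
  3u^3 + 39u^2 + 162u + 216 = (3)(u^3 + 5u^2 - 18u - 72) + (24u^2 + 216u + 432)
  u^3 + 5u^2 - 18u - 72 = ((1/24)u - 1/6)(24u^2 + 216u + 432) + (0)
Last nonzero remainder: 24u^2 + 216u + 432. Dividing through by 24 gives the monic gcd u^2 + 9u + 18.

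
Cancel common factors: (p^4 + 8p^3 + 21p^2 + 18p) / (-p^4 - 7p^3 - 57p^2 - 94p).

Euclidean algorithm in ℚ[p]:
  p^4 + 8p^3 + 21p^2 + 18p = (-1)(-p^4 - 7p^3 - 57p^2 - 94p) + (p^3 - 36p^2 - 76p)
  -p^4 - 7p^3 - 57p^2 - 94p = (-p - 43)(p^3 - 36p^2 - 76p) + (-1681p^2 - 3362p)
  p^3 - 36p^2 - 76p = (-(1/1681)p + 38/1681)(-1681p^2 - 3362p) + (0)
Last nonzero remainder: -1681p^2 - 3362p. Dividing through by -1681 gives the monic gcd p^2 + 2p.
Cancel p^2 + 2p from numerator and denominator to get the reduced form.

(-p^2 - 6p - 9)/(p^2 + 5p + 47)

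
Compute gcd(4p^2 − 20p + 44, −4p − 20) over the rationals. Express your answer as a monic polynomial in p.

1

By polynomial division,
  4p^2 − 20p + 44 = (−p + 10)(−4p − 20) + (244)
  −4p − 20 = (−(1/61)p − 5/61)(244) + (0)
The last nonzero remainder is the constant 244, so the polynomials are coprime and gcd = 1.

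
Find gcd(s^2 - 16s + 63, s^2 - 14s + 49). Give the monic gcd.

By polynomial division,
  s^2 - 16s + 63 = (s^2 - 14s + 49) + (-2s + 14)
  s^2 - 14s + 49 = (-(1/2)s + 7/2)(-2s + 14) + (0)
Last nonzero remainder: -2s + 14. Dividing through by -2 gives the monic gcd s - 7.

s - 7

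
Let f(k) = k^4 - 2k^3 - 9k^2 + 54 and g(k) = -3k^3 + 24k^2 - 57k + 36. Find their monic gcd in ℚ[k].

Apply the Euclidean algorithm:
  k^4 - 2k^3 - 9k^2 + 54 = (-(1/3)k - 2)(-3k^3 + 24k^2 - 57k + 36) + (20k^2 - 102k + 126)
  -3k^3 + 24k^2 - 57k + 36 = (-(3/20)k + 87/200)(20k^2 - 102k + 126) + ((627/100)k - 1881/100)
  20k^2 - 102k + 126 = ((2000/627)k - 1400/209)((627/100)k - 1881/100) + (0)
Last nonzero remainder: (627/100)k - 1881/100. Dividing through by 627/100 gives the monic gcd k - 3.

k - 3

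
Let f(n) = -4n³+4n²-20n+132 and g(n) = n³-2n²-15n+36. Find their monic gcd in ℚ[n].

n-3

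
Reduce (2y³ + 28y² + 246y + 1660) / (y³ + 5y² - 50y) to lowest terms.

(2y² + 8y + 166)/(y² - 5y)

Repeated division with remainder:
  2y³ + 28y² + 246y + 1660 = (2)(y³ + 5y² - 50y) + (18y² + 346y + 1660)
  y³ + 5y² - 50y = ((1/18)y - 64/81)(18y² + 346y + 1660) + ((10624/81)y + 106240/81)
  18y² + 346y + 1660 = ((729/5312)y + 81/64)((10624/81)y + 106240/81) + (0)
Last nonzero remainder: (10624/81)y + 106240/81. Dividing through by 10624/81 gives the monic gcd y + 10.
Cancel y + 10 from numerator and denominator to get the reduced form.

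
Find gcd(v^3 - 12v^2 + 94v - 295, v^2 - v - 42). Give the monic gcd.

Euclidean algorithm in ℚ[v]:
  v^3 - 12v^2 + 94v - 295 = (v - 11)(v^2 - v - 42) + (125v - 757)
  v^2 - v - 42 = ((1/125)v + 632/15625)(125v - 757) + (-177826/15625)
  125v - 757 = (-(1953125/177826)v + 11828125/177826)(-177826/15625) + (0)
The last nonzero remainder is the constant -177826/15625, so the polynomials are coprime and gcd = 1.

1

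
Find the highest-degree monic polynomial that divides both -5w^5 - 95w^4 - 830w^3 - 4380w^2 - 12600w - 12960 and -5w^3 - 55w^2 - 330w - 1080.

By polynomial division,
  -5w^5 - 95w^4 - 830w^3 - 4380w^2 - 12600w - 12960 = (w^2 + 8w + 12)(-5w^3 - 55w^2 - 330w - 1080) + (0)
Last nonzero remainder: -5w^3 - 55w^2 - 330w - 1080. Dividing through by -5 gives the monic gcd w^3 + 11w^2 + 66w + 216.

w^3 + 11w^2 + 66w + 216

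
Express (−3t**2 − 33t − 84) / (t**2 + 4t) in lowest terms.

Repeated division with remainder:
  −3t**2 − 33t − 84 = (−3)(t**2 + 4t) + (−21t − 84)
  t**2 + 4t = (−(1/21)t)(−21t − 84) + (0)
Last nonzero remainder: −21t − 84. Dividing through by −21 gives the monic gcd t + 4.
Cancel t + 4 from numerator and denominator to get the reduced form.

(−3t − 21)/(t)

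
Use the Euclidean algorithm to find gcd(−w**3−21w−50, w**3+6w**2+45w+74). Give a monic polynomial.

w+2

Apply the Euclidean algorithm:
  −w**3−21w−50 = (−1)(w**3+6w**2+45w+74) + (6w**2+24w+24)
  w**3+6w**2+45w+74 = ((1/6)w+1/3)(6w**2+24w+24) + (33w+66)
  6w**2+24w+24 = ((2/11)w+4/11)(33w+66) + (0)
Last nonzero remainder: 33w+66. Dividing through by 33 gives the monic gcd w+2.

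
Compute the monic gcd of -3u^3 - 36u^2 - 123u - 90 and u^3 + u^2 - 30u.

u + 6

By polynomial division,
  -3u^3 - 36u^2 - 123u - 90 = (-3)(u^3 + u^2 - 30u) + (-33u^2 - 213u - 90)
  u^3 + u^2 - 30u = (-(1/33)u + 20/121)(-33u^2 - 213u - 90) + ((300/121)u + 1800/121)
  -33u^2 - 213u - 90 = (-(1331/100)u - 121/20)((300/121)u + 1800/121) + (0)
Last nonzero remainder: (300/121)u + 1800/121. Dividing through by 300/121 gives the monic gcd u + 6.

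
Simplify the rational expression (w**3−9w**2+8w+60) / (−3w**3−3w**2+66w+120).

By polynomial division,
  w**3−9w**2+8w+60 = (−1/3)(−3w**3−3w**2+66w+120) + (−10w**2+30w+100)
  −3w**3−3w**2+66w+120 = ((3/10)w+6/5)(−10w**2+30w+100) + (0)
Last nonzero remainder: −10w**2+30w+100. Dividing through by −10 gives the monic gcd w**2−3w−10.
Cancel w**2−3w−10 from numerator and denominator to get the reduced form.

(−w+6)/(3w+12)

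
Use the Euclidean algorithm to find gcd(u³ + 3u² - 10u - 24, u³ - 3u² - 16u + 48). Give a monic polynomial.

u² + u - 12

Apply the Euclidean algorithm:
  u³ + 3u² - 10u - 24 = (u³ - 3u² - 16u + 48) + (6u² + 6u - 72)
  u³ - 3u² - 16u + 48 = ((1/6)u - 2/3)(6u² + 6u - 72) + (0)
Last nonzero remainder: 6u² + 6u - 72. Dividing through by 6 gives the monic gcd u² + u - 12.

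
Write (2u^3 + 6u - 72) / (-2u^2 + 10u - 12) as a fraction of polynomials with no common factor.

Repeated division with remainder:
  2u^3 + 6u - 72 = (-u - 5)(-2u^2 + 10u - 12) + (44u - 132)
  -2u^2 + 10u - 12 = (-(1/22)u + 1/11)(44u - 132) + (0)
Last nonzero remainder: 44u - 132. Dividing through by 44 gives the monic gcd u - 3.
Cancel u - 3 from numerator and denominator to get the reduced form.

(-u^2 - 3u - 12)/(u - 2)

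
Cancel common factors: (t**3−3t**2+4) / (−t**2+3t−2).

(−t**2+t+2)/(t−1)

By polynomial division,
  t**3−3t**2+4 = (−t)(−t**2+3t−2) + (−2t+4)
  −t**2+3t−2 = ((1/2)t−1/2)(−2t+4) + (0)
Last nonzero remainder: −2t+4. Dividing through by −2 gives the monic gcd t−2.
Cancel t−2 from numerator and denominator to get the reduced form.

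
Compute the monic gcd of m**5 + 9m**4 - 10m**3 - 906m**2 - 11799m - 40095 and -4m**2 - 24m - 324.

m**2 + 6m + 81

By polynomial division,
  m**5 + 9m**4 - 10m**3 - 906m**2 - 11799m - 40095 = (-(1/4)m**3 - (3/4)m**2 + (109/4)m + 495/4)(-4m**2 - 24m - 324) + (0)
Last nonzero remainder: -4m**2 - 24m - 324. Dividing through by -4 gives the monic gcd m**2 + 6m + 81.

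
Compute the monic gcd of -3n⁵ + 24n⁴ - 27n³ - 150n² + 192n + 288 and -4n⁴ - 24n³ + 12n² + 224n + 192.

n² - 2n - 3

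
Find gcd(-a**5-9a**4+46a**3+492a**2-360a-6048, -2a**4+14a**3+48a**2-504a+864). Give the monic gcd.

a**3-4a**2-36a+144

Euclidean algorithm in ℚ[a]:
  -a**5-9a**4+46a**3+492a**2-360a-6048 = ((1/2)a+8)(-2a**4+14a**3+48a**2-504a+864) + (-90a**3+360a**2+3240a-12960)
  -2a**4+14a**3+48a**2-504a+864 = ((1/45)a-1/15)(-90a**3+360a**2+3240a-12960) + (0)
Last nonzero remainder: -90a**3+360a**2+3240a-12960. Dividing through by -90 gives the monic gcd a**3-4a**2-36a+144.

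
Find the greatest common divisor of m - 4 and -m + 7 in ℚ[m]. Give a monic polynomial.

1

Apply the Euclidean algorithm:
  m - 4 = (-1)(-m + 7) + (3)
  -m + 7 = (-(1/3)m + 7/3)(3) + (0)
The last nonzero remainder is the constant 3, so the polynomials are coprime and gcd = 1.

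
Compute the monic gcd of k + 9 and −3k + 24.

Apply the Euclidean algorithm:
  k + 9 = (−1/3)(−3k + 24) + (17)
  −3k + 24 = (−(3/17)k + 24/17)(17) + (0)
The last nonzero remainder is the constant 17, so the polynomials are coprime and gcd = 1.

1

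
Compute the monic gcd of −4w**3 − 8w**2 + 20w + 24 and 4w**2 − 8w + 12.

1

By polynomial division,
  −4w**3 − 8w**2 + 20w + 24 = (−w − 4)(4w**2 − 8w + 12) + (72)
  4w**2 − 8w + 12 = ((1/18)w**2 − (1/9)w + 1/6)(72) + (0)
The last nonzero remainder is the constant 72, so the polynomials are coprime and gcd = 1.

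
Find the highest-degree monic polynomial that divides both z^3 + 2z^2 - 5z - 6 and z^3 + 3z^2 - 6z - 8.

z^2 - z - 2

Apply the Euclidean algorithm:
  z^3 + 2z^2 - 5z - 6 = (z^3 + 3z^2 - 6z - 8) + (-z^2 + z + 2)
  z^3 + 3z^2 - 6z - 8 = (-z - 4)(-z^2 + z + 2) + (0)
Last nonzero remainder: -z^2 + z + 2. Dividing through by -1 gives the monic gcd z^2 - z - 2.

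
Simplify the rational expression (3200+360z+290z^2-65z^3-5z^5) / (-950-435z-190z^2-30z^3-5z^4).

Apply the Euclidean algorithm:
  -5z^5-65z^3+290z^2+360z+3200 = (z-6)(-5z^4-30z^3-190z^2-435z-950) + (-55z^3-415z^2-1300z-2500)
  -5z^4-30z^3-190z^2-435z-950 = ((1/11)z-17/121)(-55z^3-415z^2-1300z-2500) + (-(15745/121)z^2-(47235/121)z-157450/121)
  -55z^3-415z^2-1300z-2500 = ((1331/3149)z+6050/3149)(-(15745/121)z^2-(47235/121)z-157450/121) + (0)
Last nonzero remainder: -(15745/121)z^2-(47235/121)z-157450/121. Dividing through by -15745/121 gives the monic gcd z^2+3z+10.
Cancel z^2+3z+10 from numerator and denominator to get the reduced form.

(-64+12z-3z^2+z^3)/(19+3z+z^2)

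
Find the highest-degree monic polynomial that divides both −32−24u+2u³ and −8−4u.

Apply the Euclidean algorithm:
  2u³−24u−32 = (−(1/2)u²+u+4)(−4u−8) + (0)
Last nonzero remainder: −4u−8. Dividing through by −4 gives the monic gcd u+2.

2+u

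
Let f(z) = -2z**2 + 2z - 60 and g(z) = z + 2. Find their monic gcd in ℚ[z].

Apply the Euclidean algorithm:
  -2z**2 + 2z - 60 = (-2z + 6)(z + 2) + (-72)
  z + 2 = (-(1/72)z - 1/36)(-72) + (0)
The last nonzero remainder is the constant -72, so the polynomials are coprime and gcd = 1.

1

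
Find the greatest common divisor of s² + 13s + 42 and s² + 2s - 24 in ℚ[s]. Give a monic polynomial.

s + 6

By polynomial division,
  s² + 13s + 42 = (s² + 2s - 24) + (11s + 66)
  s² + 2s - 24 = ((1/11)s - 4/11)(11s + 66) + (0)
Last nonzero remainder: 11s + 66. Dividing through by 11 gives the monic gcd s + 6.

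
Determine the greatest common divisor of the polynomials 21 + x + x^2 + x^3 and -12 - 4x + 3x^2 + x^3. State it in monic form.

3 + x

Repeated division with remainder:
  x^3 + x^2 + x + 21 = (x^3 + 3x^2 - 4x - 12) + (-2x^2 + 5x + 33)
  x^3 + 3x^2 - 4x - 12 = (-(1/2)x - 11/4)(-2x^2 + 5x + 33) + ((105/4)x + 315/4)
  -2x^2 + 5x + 33 = (-(8/105)x + 44/105)((105/4)x + 315/4) + (0)
Last nonzero remainder: (105/4)x + 315/4. Dividing through by 105/4 gives the monic gcd x + 3.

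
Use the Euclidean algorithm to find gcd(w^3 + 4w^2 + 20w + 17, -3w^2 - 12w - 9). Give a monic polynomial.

w + 1

By polynomial division,
  w^3 + 4w^2 + 20w + 17 = (-(1/3)w)(-3w^2 - 12w - 9) + (17w + 17)
  -3w^2 - 12w - 9 = (-(3/17)w - 9/17)(17w + 17) + (0)
Last nonzero remainder: 17w + 17. Dividing through by 17 gives the monic gcd w + 1.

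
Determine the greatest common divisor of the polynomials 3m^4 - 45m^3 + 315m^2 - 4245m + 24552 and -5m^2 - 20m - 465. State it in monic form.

m^2 + 4m + 93

Euclidean algorithm in ℚ[m]:
  3m^4 - 45m^3 + 315m^2 - 4245m + 24552 = (-(3/5)m^2 + (57/5)m - 264/5)(-5m^2 - 20m - 465) + (0)
Last nonzero remainder: -5m^2 - 20m - 465. Dividing through by -5 gives the monic gcd m^2 + 4m + 93.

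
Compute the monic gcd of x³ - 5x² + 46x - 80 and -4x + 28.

1

By polynomial division,
  x³ - 5x² + 46x - 80 = (-(1/4)x² - (1/2)x - 15)(-4x + 28) + (340)
  -4x + 28 = (-(1/85)x + 7/85)(340) + (0)
The last nonzero remainder is the constant 340, so the polynomials are coprime and gcd = 1.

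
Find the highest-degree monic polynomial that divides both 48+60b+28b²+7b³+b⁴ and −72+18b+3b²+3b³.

12+3b+b²

Apply the Euclidean algorithm:
  b⁴+7b³+28b²+60b+48 = ((1/3)b+2)(3b³+3b²+18b−72) + (16b²+48b+192)
  3b³+3b²+18b−72 = ((3/16)b−3/8)(16b²+48b+192) + (0)
Last nonzero remainder: 16b²+48b+192. Dividing through by 16 gives the monic gcd b²+3b+12.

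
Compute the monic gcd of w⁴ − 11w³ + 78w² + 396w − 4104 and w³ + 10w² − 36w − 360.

Repeated division with remainder:
  w⁴ − 11w³ + 78w² + 396w − 4104 = (w − 21)(w³ + 10w² − 36w − 360) + (324w² − 11664)
  w³ + 10w² − 36w − 360 = ((1/324)w + 5/162)(324w² − 11664) + (0)
Last nonzero remainder: 324w² − 11664. Dividing through by 324 gives the monic gcd w² − 36.

w² − 36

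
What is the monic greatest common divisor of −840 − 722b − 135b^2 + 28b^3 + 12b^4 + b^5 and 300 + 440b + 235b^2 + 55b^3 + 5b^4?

Repeated division with remainder:
  b^5 + 12b^4 + 28b^3 − 135b^2 − 722b − 840 = ((1/5)b + 1/5)(5b^4 + 55b^3 + 235b^2 + 440b + 300) + (−30b^3 − 270b^2 − 870b − 900)
  5b^4 + 55b^3 + 235b^2 + 440b + 300 = (−(1/6)b − 1/3)(−30b^3 − 270b^2 − 870b − 900) + (0)
Last nonzero remainder: −30b^3 − 270b^2 − 870b − 900. Dividing through by −30 gives the monic gcd b^3 + 9b^2 + 29b + 30.

30 + 29b + 9b^2 + b^3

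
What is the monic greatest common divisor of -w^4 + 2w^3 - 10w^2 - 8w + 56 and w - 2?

w - 2

Apply the Euclidean algorithm:
  -w^4 + 2w^3 - 10w^2 - 8w + 56 = (-w^3 - 10w - 28)(w - 2) + (0)
The last nonzero remainder w - 2 is already monic.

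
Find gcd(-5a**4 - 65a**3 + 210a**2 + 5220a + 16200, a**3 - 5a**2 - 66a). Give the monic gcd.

Repeated division with remainder:
  -5a**4 - 65a**3 + 210a**2 + 5220a + 16200 = (-5a - 90)(a**3 - 5a**2 - 66a) + (-570a**2 - 720a + 16200)
  a**3 - 5a**2 - 66a = (-(1/570)a + 119/10830)(-570a**2 - 720a + 16200) + (-(10710/361)a - 64260/361)
  -570a**2 - 720a + 16200 = ((6859/357)a - 10830/119)(-(10710/361)a - 64260/361) + (0)
Last nonzero remainder: -(10710/361)a - 64260/361. Dividing through by -10710/361 gives the monic gcd a + 6.

a + 6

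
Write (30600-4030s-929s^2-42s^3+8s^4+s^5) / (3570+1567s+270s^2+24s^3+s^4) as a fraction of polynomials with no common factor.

(360-94s-3s^2+s^3)/(42+13s+s^2)

By polynomial division,
  s^5+8s^4-42s^3-929s^2-4030s+30600 = (s-16)(s^4+24s^3+270s^2+1567s+3570) + (72s^3+1824s^2+17472s+87720)
  s^4+24s^3+270s^2+1567s+3570 = ((1/72)s-1/54)(72s^3+1824s^2+17472s+87720) + ((550/9)s^2+(6050/9)s+46750/9)
  72s^3+1824s^2+17472s+87720 = ((324/275)s+4644/275)((550/9)s^2+(6050/9)s+46750/9) + (0)
Last nonzero remainder: (550/9)s^2+(6050/9)s+46750/9. Dividing through by 550/9 gives the monic gcd s^2+11s+85.
Cancel s^2+11s+85 from numerator and denominator to get the reduced form.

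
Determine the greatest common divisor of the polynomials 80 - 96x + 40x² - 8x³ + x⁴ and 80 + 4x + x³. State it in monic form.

20 - 4x + x²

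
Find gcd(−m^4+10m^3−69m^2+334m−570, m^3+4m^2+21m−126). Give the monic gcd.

m−3

By polynomial division,
  −m^4+10m^3−69m^2+334m−570 = (−m+14)(m^3+4m^2+21m−126) + (−104m^2−86m+1194)
  m^3+4m^2+21m−126 = (−(1/104)m−165/5408)(−104m^2−86m+1194) + ((80733/2704)m−242199/2704)
  −104m^2−86m+1194 = (−(281216/80733)m−1076192/80733)((80733/2704)m−242199/2704) + (0)
Last nonzero remainder: (80733/2704)m−242199/2704. Dividing through by 80733/2704 gives the monic gcd m−3.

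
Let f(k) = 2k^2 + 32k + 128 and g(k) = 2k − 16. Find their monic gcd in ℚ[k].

Euclidean algorithm in ℚ[k]:
  2k^2 + 32k + 128 = (k + 24)(2k − 16) + (512)
  2k − 16 = ((1/256)k − 1/32)(512) + (0)
The last nonzero remainder is the constant 512, so the polynomials are coprime and gcd = 1.

1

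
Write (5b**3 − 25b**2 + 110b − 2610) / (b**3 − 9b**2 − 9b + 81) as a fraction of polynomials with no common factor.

(5b**2 + 20b + 290)/(b**2 − 9)

Repeated division with remainder:
  5b**3 − 25b**2 + 110b − 2610 = (5)(b**3 − 9b**2 − 9b + 81) + (20b**2 + 155b − 3015)
  b**3 − 9b**2 − 9b + 81 = ((1/20)b − 67/80)(20b**2 + 155b − 3015) + ((4345/16)b − 39105/16)
  20b**2 + 155b − 3015 = ((64/869)b + 1072/869)((4345/16)b − 39105/16) + (0)
Last nonzero remainder: (4345/16)b − 39105/16. Dividing through by 4345/16 gives the monic gcd b − 9.
Cancel b − 9 from numerator and denominator to get the reduced form.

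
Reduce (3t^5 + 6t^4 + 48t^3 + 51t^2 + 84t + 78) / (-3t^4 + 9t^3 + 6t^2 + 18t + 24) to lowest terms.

Repeated division with remainder:
  3t^5 + 6t^4 + 48t^3 + 51t^2 + 84t + 78 = (-t - 5)(-3t^4 + 9t^3 + 6t^2 + 18t + 24) + (99t^3 + 99t^2 + 198t + 198)
  -3t^4 + 9t^3 + 6t^2 + 18t + 24 = (-(1/33)t + 4/33)(99t^3 + 99t^2 + 198t + 198) + (0)
Last nonzero remainder: 99t^3 + 99t^2 + 198t + 198. Dividing through by 99 gives the monic gcd t^3 + t^2 + 2t + 2.
Cancel t^3 + t^2 + 2t + 2 from numerator and denominator to get the reduced form.

(-t^2 - t - 13)/(t - 4)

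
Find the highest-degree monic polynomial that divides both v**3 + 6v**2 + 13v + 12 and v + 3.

v + 3

By polynomial division,
  v**3 + 6v**2 + 13v + 12 = (v**2 + 3v + 4)(v + 3) + (0)
The last nonzero remainder v + 3 is already monic.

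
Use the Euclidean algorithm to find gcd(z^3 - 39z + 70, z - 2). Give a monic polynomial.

Apply the Euclidean algorithm:
  z^3 - 39z + 70 = (z^2 + 2z - 35)(z - 2) + (0)
The last nonzero remainder z - 2 is already monic.

z - 2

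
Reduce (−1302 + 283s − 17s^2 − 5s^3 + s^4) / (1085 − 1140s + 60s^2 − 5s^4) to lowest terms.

Apply the Euclidean algorithm:
  s^4 − 5s^3 − 17s^2 + 283s − 1302 = (−1/5)(−5s^4 + 60s^2 − 1140s + 1085) + (−5s^3 − 5s^2 + 55s − 1085)
  −5s^4 + 60s^2 − 1140s + 1085 = (s − 1)(−5s^3 − 5s^2 + 55s − 1085) + (0)
Last nonzero remainder: −5s^3 − 5s^2 + 55s − 1085. Dividing through by −5 gives the monic gcd s^3 + s^2 − 11s + 217.
Cancel s^3 + s^2 − 11s + 217 from numerator and denominator to get the reduced form.

(6 − s)/(−5 + 5s)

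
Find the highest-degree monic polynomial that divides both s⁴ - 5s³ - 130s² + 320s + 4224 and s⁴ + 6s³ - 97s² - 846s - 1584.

s³ + 3s² - 106s - 528

Repeated division with remainder:
  s⁴ - 5s³ - 130s² + 320s + 4224 = (s⁴ + 6s³ - 97s² - 846s - 1584) + (-11s³ - 33s² + 1166s + 5808)
  s⁴ + 6s³ - 97s² - 846s - 1584 = (-(1/11)s - 3/11)(-11s³ - 33s² + 1166s + 5808) + (0)
Last nonzero remainder: -11s³ - 33s² + 1166s + 5808. Dividing through by -11 gives the monic gcd s³ + 3s² - 106s - 528.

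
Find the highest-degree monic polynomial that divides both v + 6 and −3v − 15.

1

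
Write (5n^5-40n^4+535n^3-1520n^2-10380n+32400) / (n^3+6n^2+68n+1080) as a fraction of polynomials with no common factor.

(5n^3-20n^2-85n+300)/(n+10)

Euclidean algorithm in ℚ[n]:
  5n^5-40n^4+535n^3-1520n^2-10380n+32400 = (5n^2-70n+615)(n^3+6n^2+68n+1080) + (-5850n^2+23400n-631800)
  n^3+6n^2+68n+1080 = (-(1/5850)n-1/585)(-5850n^2+23400n-631800) + (0)
Last nonzero remainder: -5850n^2+23400n-631800. Dividing through by -5850 gives the monic gcd n^2-4n+108.
Cancel n^2-4n+108 from numerator and denominator to get the reduced form.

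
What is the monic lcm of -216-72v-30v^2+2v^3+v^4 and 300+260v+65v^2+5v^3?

-2160-2232v-1020v^2-262v^3-6v^4+9v^5+v^6

Apply the Euclidean algorithm:
  v^4+2v^3-30v^2-72v-216 = ((1/5)v-11/5)(5v^3+65v^2+260v+300) + (61v^2+440v+444)
  5v^3+65v^2+260v+300 = ((5/61)v+1765/3721)(61v^2+440v+444) + ((55440/3721)v+332640/3721)
  61v^2+440v+444 = ((226981/55440)v+137677/27720)((55440/3721)v+332640/3721) + (0)
Last nonzero remainder: (55440/3721)v+332640/3721. Dividing through by 55440/3721 gives the monic gcd v+6.
Then lcm(f, g) = f·g / gcd(f, g); expanding and making the result monic gives the answer.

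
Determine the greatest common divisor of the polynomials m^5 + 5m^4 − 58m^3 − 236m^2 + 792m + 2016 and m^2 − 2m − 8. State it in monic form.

m^2 − 2m − 8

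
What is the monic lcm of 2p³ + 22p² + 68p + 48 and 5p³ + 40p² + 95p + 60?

By polynomial division,
  2p³ + 22p² + 68p + 48 = (2/5)(5p³ + 40p² + 95p + 60) + (6p² + 30p + 24)
  5p³ + 40p² + 95p + 60 = ((5/6)p + 5/2)(6p² + 30p + 24) + (0)
Last nonzero remainder: 6p² + 30p + 24. Dividing through by 6 gives the monic gcd p² + 5p + 4.
Then lcm(f, g) = f·g / gcd(f, g); expanding and making the result monic gives the answer.

p⁴ + 14p³ + 67p² + 126p + 72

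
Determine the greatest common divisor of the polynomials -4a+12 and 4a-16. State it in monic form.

By polynomial division,
  -4a+12 = (-1)(4a-16) + (-4)
  4a-16 = (-a+4)(-4) + (0)
The last nonzero remainder is the constant -4, so the polynomials are coprime and gcd = 1.

1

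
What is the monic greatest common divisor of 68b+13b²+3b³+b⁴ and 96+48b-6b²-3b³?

4+b

Euclidean algorithm in ℚ[b]:
  b⁴+3b³+13b²+68b = (-(1/3)b-1/3)(-3b³-6b²+48b+96) + (27b²+116b+32)
  -3b³-6b²+48b+96 = (-(1/9)b+62/243)(27b²+116b+32) + ((5336/243)b+21344/243)
  27b²+116b+32 = ((6561/5336)b+243/667)((5336/243)b+21344/243) + (0)
Last nonzero remainder: (5336/243)b+21344/243. Dividing through by 5336/243 gives the monic gcd b+4.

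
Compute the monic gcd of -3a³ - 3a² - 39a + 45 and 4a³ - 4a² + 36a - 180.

a² + 2a + 15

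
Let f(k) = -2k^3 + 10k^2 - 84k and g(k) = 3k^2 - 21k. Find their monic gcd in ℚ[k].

k

By polynomial division,
  -2k^3 + 10k^2 - 84k = (-(2/3)k - 4/3)(3k^2 - 21k) + (-112k)
  3k^2 - 21k = (-(3/112)k + 3/16)(-112k) + (0)
Last nonzero remainder: -112k. Dividing through by -112 gives the monic gcd k.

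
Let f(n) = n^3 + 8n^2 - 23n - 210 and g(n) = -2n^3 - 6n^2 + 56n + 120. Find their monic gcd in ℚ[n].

n^2 + n - 30

Apply the Euclidean algorithm:
  n^3 + 8n^2 - 23n - 210 = (-1/2)(-2n^3 - 6n^2 + 56n + 120) + (5n^2 + 5n - 150)
  -2n^3 - 6n^2 + 56n + 120 = (-(2/5)n - 4/5)(5n^2 + 5n - 150) + (0)
Last nonzero remainder: 5n^2 + 5n - 150. Dividing through by 5 gives the monic gcd n^2 + n - 30.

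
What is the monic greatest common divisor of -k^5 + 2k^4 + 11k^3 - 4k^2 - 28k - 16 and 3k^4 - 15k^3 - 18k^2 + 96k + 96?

k^3 - k^2 - 10k - 8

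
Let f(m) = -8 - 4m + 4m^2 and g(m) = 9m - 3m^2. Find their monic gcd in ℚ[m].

Euclidean algorithm in ℚ[m]:
  4m^2 - 4m - 8 = (-4/3)(-3m^2 + 9m) + (8m - 8)
  -3m^2 + 9m = (-(3/8)m + 3/4)(8m - 8) + (6)
  8m - 8 = ((4/3)m - 4/3)(6) + (0)
The last nonzero remainder is the constant 6, so the polynomials are coprime and gcd = 1.

1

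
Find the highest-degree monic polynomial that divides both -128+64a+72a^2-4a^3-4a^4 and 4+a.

4+a

By polynomial division,
  -4a^4-4a^3+72a^2+64a-128 = (-4a^3+12a^2+24a-32)(a+4) + (0)
The last nonzero remainder a+4 is already monic.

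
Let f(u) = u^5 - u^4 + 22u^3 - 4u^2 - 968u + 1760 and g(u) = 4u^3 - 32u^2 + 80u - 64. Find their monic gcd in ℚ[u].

u^2 - 6u + 8

By polynomial division,
  u^5 - u^4 + 22u^3 - 4u^2 - 968u + 1760 = ((1/4)u^2 + (7/4)u + 29/2)(4u^3 - 32u^2 + 80u - 64) + (336u^2 - 2016u + 2688)
  4u^3 - 32u^2 + 80u - 64 = ((1/84)u - 1/42)(336u^2 - 2016u + 2688) + (0)
Last nonzero remainder: 336u^2 - 2016u + 2688. Dividing through by 336 gives the monic gcd u^2 - 6u + 8.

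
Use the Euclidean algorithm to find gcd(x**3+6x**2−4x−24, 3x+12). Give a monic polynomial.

Apply the Euclidean algorithm:
  x**3+6x**2−4x−24 = ((1/3)x**2+(2/3)x−4)(3x+12) + (24)
  3x+12 = ((1/8)x+1/2)(24) + (0)
The last nonzero remainder is the constant 24, so the polynomials are coprime and gcd = 1.

1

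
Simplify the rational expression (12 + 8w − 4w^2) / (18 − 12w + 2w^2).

By polynomial division,
  −4w^2 + 8w + 12 = (−2)(2w^2 − 12w + 18) + (−16w + 48)
  2w^2 − 12w + 18 = (−(1/8)w + 3/8)(−16w + 48) + (0)
Last nonzero remainder: −16w + 48. Dividing through by −16 gives the monic gcd w − 3.
Cancel w − 3 from numerator and denominator to get the reduced form.

(−2 − 2w)/(−3 + w)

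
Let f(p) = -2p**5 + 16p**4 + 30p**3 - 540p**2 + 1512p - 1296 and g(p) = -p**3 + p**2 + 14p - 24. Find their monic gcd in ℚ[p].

Apply the Euclidean algorithm:
  -2p**5 + 16p**4 + 30p**3 - 540p**2 + 1512p - 1296 = (2p**2 - 14p - 16)(-p**3 + p**2 + 14p - 24) + (-280p**2 + 1400p - 1680)
  -p**3 + p**2 + 14p - 24 = ((1/280)p + 1/70)(-280p**2 + 1400p - 1680) + (0)
Last nonzero remainder: -280p**2 + 1400p - 1680. Dividing through by -280 gives the monic gcd p**2 - 5p + 6.

p**2 - 5p + 6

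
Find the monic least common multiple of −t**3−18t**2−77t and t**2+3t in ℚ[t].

t**4+21t**3+131t**2+231t

Repeated division with remainder:
  −t**3−18t**2−77t = (−t−15)(t**2+3t) + (−32t)
  t**2+3t = (−(1/32)t−3/32)(−32t) + (0)
Last nonzero remainder: −32t. Dividing through by −32 gives the monic gcd t.
Then lcm(f, g) = f·g / gcd(f, g); expanding and making the result monic gives the answer.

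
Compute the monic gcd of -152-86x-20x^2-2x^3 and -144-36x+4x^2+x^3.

Euclidean algorithm in ℚ[x]:
  -2x^3-20x^2-86x-152 = (-2)(x^3+4x^2-36x-144) + (-12x^2-158x-440)
  x^3+4x^2-36x-144 = (-(1/12)x+55/72)(-12x^2-158x-440) + ((1729/36)x+1729/9)
  -12x^2-158x-440 = (-(432/1729)x-3960/1729)((1729/36)x+1729/9) + (0)
Last nonzero remainder: (1729/36)x+1729/9. Dividing through by 1729/36 gives the monic gcd x+4.

4+x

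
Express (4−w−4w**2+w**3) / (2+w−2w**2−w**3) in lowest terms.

(4−w)/(2+w)

Apply the Euclidean algorithm:
  w**3−4w**2−w+4 = (−1)(−w**3−2w**2+w+2) + (−6w**2+6)
  −w**3−2w**2+w+2 = ((1/6)w+1/3)(−6w**2+6) + (0)
Last nonzero remainder: −6w**2+6. Dividing through by −6 gives the monic gcd w**2−1.
Cancel w**2−1 from numerator and denominator to get the reduced form.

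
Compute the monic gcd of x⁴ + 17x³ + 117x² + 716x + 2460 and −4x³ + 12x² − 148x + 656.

x² + x + 41

Apply the Euclidean algorithm:
  x⁴ + 17x³ + 117x² + 716x + 2460 = (−(1/4)x − 5)(−4x³ + 12x² − 148x + 656) + (140x² + 140x + 5740)
  −4x³ + 12x² − 148x + 656 = (−(1/35)x + 4/35)(140x² + 140x + 5740) + (0)
Last nonzero remainder: 140x² + 140x + 5740. Dividing through by 140 gives the monic gcd x² + x + 41.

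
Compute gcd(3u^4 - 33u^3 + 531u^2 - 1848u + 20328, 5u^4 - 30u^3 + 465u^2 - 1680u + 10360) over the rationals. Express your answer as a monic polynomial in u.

u^2 + 56

By polynomial division,
  3u^4 - 33u^3 + 531u^2 - 1848u + 20328 = (3/5)(5u^4 - 30u^3 + 465u^2 - 1680u + 10360) + (-15u^3 + 252u^2 - 840u + 14112)
  5u^4 - 30u^3 + 465u^2 - 1680u + 10360 = (-(1/3)u - 18/5)(-15u^3 + 252u^2 - 840u + 14112) + ((5461/5)u^2 + 305816/5)
  -15u^3 + 252u^2 - 840u + 14112 = (-(75/5461)u + 1260/5461)((5461/5)u^2 + 305816/5) + (0)
Last nonzero remainder: (5461/5)u^2 + 305816/5. Dividing through by 5461/5 gives the monic gcd u^2 + 56.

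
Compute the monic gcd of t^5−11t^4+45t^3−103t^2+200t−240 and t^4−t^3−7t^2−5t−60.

Repeated division with remainder:
  t^5−11t^4+45t^3−103t^2+200t−240 = (t−10)(t^4−t^3−7t^2−5t−60) + (42t^3−168t^2+210t−840)
  t^4−t^3−7t^2−5t−60 = ((1/42)t+1/14)(42t^3−168t^2+210t−840) + (0)
Last nonzero remainder: 42t^3−168t^2+210t−840. Dividing through by 42 gives the monic gcd t^3−4t^2+5t−20.

t^3−4t^2+5t−20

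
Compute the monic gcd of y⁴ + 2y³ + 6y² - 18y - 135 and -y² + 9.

Apply the Euclidean algorithm:
  y⁴ + 2y³ + 6y² - 18y - 135 = (-y² - 2y - 15)(-y² + 9) + (0)
Last nonzero remainder: -y² + 9. Dividing through by -1 gives the monic gcd y² - 9.

y² - 9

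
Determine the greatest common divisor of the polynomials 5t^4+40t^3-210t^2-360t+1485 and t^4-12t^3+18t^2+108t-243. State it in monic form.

t^3-3t^2-9t+27

Euclidean algorithm in ℚ[t]:
  5t^4+40t^3-210t^2-360t+1485 = (5)(t^4-12t^3+18t^2+108t-243) + (100t^3-300t^2-900t+2700)
  t^4-12t^3+18t^2+108t-243 = ((1/100)t-9/100)(100t^3-300t^2-900t+2700) + (0)
Last nonzero remainder: 100t^3-300t^2-900t+2700. Dividing through by 100 gives the monic gcd t^3-3t^2-9t+27.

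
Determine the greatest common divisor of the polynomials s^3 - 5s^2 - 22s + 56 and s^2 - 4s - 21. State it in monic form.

s - 7

By polynomial division,
  s^3 - 5s^2 - 22s + 56 = (s - 1)(s^2 - 4s - 21) + (-5s + 35)
  s^2 - 4s - 21 = (-(1/5)s - 3/5)(-5s + 35) + (0)
Last nonzero remainder: -5s + 35. Dividing through by -5 gives the monic gcd s - 7.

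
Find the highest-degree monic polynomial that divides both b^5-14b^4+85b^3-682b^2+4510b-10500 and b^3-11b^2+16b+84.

By polynomial division,
  b^5-14b^4+85b^3-682b^2+4510b-10500 = (b^2-3b+36)(b^3-11b^2+16b+84) + (-322b^2+4186b-13524)
  b^3-11b^2+16b+84 = (-(1/322)b-1/161)(-322b^2+4186b-13524) + (0)
Last nonzero remainder: -322b^2+4186b-13524. Dividing through by -322 gives the monic gcd b^2-13b+42.

b^2-13b+42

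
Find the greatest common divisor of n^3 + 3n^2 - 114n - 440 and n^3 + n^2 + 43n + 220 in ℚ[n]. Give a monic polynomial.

Euclidean algorithm in ℚ[n]:
  n^3 + 3n^2 - 114n - 440 = (n^3 + n^2 + 43n + 220) + (2n^2 - 157n - 660)
  n^3 + n^2 + 43n + 220 = ((1/2)n + 159/4)(2n^2 - 157n - 660) + ((26455/4)n + 26455)
  2n^2 - 157n - 660 = ((8/26455)n - 12/481)((26455/4)n + 26455) + (0)
Last nonzero remainder: (26455/4)n + 26455. Dividing through by 26455/4 gives the monic gcd n + 4.

n + 4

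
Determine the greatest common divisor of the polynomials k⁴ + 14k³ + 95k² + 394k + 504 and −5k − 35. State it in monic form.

k + 7

Apply the Euclidean algorithm:
  k⁴ + 14k³ + 95k² + 394k + 504 = (−(1/5)k³ − (7/5)k² − (46/5)k − 72/5)(−5k − 35) + (0)
Last nonzero remainder: −5k − 35. Dividing through by −5 gives the monic gcd k + 7.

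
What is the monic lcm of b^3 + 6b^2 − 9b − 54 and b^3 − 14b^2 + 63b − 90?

b^5 − 5b^4 − 45b^3 + 225b^2 + 324b − 1620

Repeated division with remainder:
  b^3 + 6b^2 − 9b − 54 = (b^3 − 14b^2 + 63b − 90) + (20b^2 − 72b + 36)
  b^3 − 14b^2 + 63b − 90 = ((1/20)b − 13/25)(20b^2 − 72b + 36) + ((594/25)b − 1782/25)
  20b^2 − 72b + 36 = ((250/297)b − 50/99)((594/25)b − 1782/25) + (0)
Last nonzero remainder: (594/25)b − 1782/25. Dividing through by 594/25 gives the monic gcd b − 3.
Then lcm(f, g) = f·g / gcd(f, g); expanding and making the result monic gives the answer.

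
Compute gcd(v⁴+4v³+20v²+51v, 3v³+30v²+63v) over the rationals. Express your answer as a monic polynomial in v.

v²+3v

By polynomial division,
  v⁴+4v³+20v²+51v = ((1/3)v-2)(3v³+30v²+63v) + (59v²+177v)
  3v³+30v²+63v = ((3/59)v+21/59)(59v²+177v) + (0)
Last nonzero remainder: 59v²+177v. Dividing through by 59 gives the monic gcd v²+3v.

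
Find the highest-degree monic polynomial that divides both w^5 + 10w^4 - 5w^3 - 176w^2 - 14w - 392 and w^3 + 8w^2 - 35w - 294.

w^2 + 14w + 49

Euclidean algorithm in ℚ[w]:
  w^5 + 10w^4 - 5w^3 - 176w^2 - 14w - 392 = (w^2 + 2w + 14)(w^3 + 8w^2 - 35w - 294) + (76w^2 + 1064w + 3724)
  w^3 + 8w^2 - 35w - 294 = ((1/76)w - 3/38)(76w^2 + 1064w + 3724) + (0)
Last nonzero remainder: 76w^2 + 1064w + 3724. Dividing through by 76 gives the monic gcd w^2 + 14w + 49.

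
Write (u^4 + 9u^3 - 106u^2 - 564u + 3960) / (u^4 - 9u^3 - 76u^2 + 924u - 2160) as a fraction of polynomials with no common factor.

(u^2 + 5u - 66)/(u^2 - 13u + 36)

Repeated division with remainder:
  u^4 + 9u^3 - 106u^2 - 564u + 3960 = (u^4 - 9u^3 - 76u^2 + 924u - 2160) + (18u^3 - 30u^2 - 1488u + 6120)
  u^4 - 9u^3 - 76u^2 + 924u - 2160 = ((1/18)u - 11/27)(18u^3 - 30u^2 - 1488u + 6120) + (-(50/9)u^2 - (200/9)u + 1000/3)
  18u^3 - 30u^2 - 1488u + 6120 = (-(81/25)u + 459/25)(-(50/9)u^2 - (200/9)u + 1000/3) + (0)
Last nonzero remainder: -(50/9)u^2 - (200/9)u + 1000/3. Dividing through by -50/9 gives the monic gcd u^2 + 4u - 60.
Cancel u^2 + 4u - 60 from numerator and denominator to get the reduced form.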